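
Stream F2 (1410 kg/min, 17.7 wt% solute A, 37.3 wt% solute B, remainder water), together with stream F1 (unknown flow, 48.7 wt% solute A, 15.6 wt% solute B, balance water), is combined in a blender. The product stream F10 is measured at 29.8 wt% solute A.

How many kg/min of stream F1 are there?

902.7 kg/min

Let F1 be the unknown flow. Total out = 1410 + F1.
solute A balance: 249.57 + 0.487·F1 = 0.298·(1410 + F1)
(0.487 − 0.298)·F1 = 0.298×1410 − 249.57 = 170.61
F1 = 170.61 / 0.189 = 902.7 kg/min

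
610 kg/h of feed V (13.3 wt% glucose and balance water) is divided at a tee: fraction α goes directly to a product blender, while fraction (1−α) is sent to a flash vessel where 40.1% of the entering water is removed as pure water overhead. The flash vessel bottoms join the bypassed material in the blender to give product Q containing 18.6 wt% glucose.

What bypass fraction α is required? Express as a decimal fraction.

0.180

All 610×0.133 = 81.13 kg/h of glucose reaches Q, so Q = 81.13/0.186 = 436.18 kg/h and vapour = 173.82 kg/h.
The evaporator receives (1−α)·610 of feed at 0.867 water and removes 0.401 of that water:
0.401×0.867×(1−α)×610 = 173.82
(1−α) = 173.82/212.08 = 0.8196;  α = 0.1804.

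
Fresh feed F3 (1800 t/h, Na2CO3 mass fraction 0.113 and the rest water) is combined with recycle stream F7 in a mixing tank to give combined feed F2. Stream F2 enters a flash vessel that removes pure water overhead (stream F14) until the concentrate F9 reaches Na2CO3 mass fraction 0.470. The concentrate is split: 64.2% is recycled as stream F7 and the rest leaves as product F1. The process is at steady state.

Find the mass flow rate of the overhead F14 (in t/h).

1367 t/h

Overall Na2CO3 balance (none leaves overhead): Na2CO3 in fresh feed = Na2CO3 in product, i.e. 1800×0.113 = (1−0.642)·F9·0.470.
F9 = 203.4/(0.470×0.358) = 1208.8 t/h.
Recycle F7 = 0.642×1208.8 = 776.08 t/h.
Combined feed F2 = 1800 + 776.08 = 2576.1 t/h.
Overhead F14 = F2 − F9 = 2576.1 − 1208.8 = 1367.2 t/h.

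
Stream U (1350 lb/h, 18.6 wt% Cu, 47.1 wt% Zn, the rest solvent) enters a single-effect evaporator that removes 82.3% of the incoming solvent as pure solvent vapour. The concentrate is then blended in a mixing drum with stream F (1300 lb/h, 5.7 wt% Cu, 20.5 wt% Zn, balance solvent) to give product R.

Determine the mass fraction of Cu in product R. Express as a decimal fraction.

Vapour removed = 0.823×0.343×1350 = 381.09 lb/h; concentrate = 968.91 lb/h.
Cu reaching the mixer = 251.1 (from concentrate) + 1300×0.057 = 325.2 lb/h.
Product flow = 968.91 + 1300 = 2268.9 lb/h; Cu fraction = 0.143.

0.143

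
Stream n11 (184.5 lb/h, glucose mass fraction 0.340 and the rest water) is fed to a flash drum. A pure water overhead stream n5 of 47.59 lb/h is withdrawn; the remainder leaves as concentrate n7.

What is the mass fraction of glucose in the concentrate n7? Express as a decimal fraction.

glucose is not removed: 184.5×0.340 = 62.73 lb/h of glucose enters n7.
Concentrate = 184.5 − 47.59 = 136.91 lb/h.
Mass fraction = 62.73/136.91 = 0.458.

0.458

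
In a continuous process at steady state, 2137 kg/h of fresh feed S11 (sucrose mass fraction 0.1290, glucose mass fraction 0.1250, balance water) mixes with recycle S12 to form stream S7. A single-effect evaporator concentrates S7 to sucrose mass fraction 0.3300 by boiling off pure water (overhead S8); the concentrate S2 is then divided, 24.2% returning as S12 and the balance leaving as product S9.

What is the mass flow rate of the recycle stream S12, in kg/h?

266.7 kg/h

Overall sucrose balance (none leaves overhead): sucrose in fresh feed = sucrose in product, i.e. 2137×0.129 = (1−0.242)·S2·0.330.
S2 = 275.67/(0.330×0.758) = 1102.1 kg/h.
Recycle S12 = 0.242×1102.1 = 266.7 kg/h.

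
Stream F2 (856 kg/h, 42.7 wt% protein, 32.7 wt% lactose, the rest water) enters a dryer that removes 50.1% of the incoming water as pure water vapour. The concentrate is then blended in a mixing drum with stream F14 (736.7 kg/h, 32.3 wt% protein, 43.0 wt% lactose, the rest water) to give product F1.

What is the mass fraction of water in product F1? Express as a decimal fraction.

0.193

Vapour removed = 0.501×0.246×856 = 105.5 kg/h; concentrate = 750.5 kg/h.
water reaching the mixer = 105.08 (from concentrate) + 736.7×0.247 = 287.04 kg/h.
Product flow = 750.5 + 736.7 = 1487.2 kg/h; water fraction = 0.193.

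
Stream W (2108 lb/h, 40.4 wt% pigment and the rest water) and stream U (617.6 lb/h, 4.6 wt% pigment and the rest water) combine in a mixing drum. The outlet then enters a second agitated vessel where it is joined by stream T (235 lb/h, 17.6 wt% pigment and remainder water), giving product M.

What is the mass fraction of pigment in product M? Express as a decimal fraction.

0.3112

Overall, product flow = 2960.6 lb/h.
pigment in = 2108×0.404 + 617.6×0.046 + 235×0.176 = 921.4 lb/h.
pigment fraction in M = 0.3112.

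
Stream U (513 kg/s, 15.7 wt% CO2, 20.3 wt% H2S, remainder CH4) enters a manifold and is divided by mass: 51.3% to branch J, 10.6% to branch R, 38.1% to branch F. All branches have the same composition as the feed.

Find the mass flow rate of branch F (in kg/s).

195.5 kg/s

Branch F flow = 0.381×513 = 195.45 kg/s.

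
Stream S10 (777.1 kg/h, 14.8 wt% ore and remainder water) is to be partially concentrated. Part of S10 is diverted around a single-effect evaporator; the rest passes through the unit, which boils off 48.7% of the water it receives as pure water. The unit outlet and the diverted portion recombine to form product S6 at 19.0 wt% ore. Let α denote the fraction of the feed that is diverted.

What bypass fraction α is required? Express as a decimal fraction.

All 777.1×0.148 = 115.01 kg/h of ore reaches S6, so S6 = 115.01/0.190 = 605.32 kg/h and vapour = 171.78 kg/h.
The evaporator receives (1−α)·777.1 of feed at 0.852 water and removes 0.487 of that water:
0.487×0.852×(1−α)×777.1 = 171.78
(1−α) = 171.78/322.44 = 0.5328;  α = 0.4672.

0.467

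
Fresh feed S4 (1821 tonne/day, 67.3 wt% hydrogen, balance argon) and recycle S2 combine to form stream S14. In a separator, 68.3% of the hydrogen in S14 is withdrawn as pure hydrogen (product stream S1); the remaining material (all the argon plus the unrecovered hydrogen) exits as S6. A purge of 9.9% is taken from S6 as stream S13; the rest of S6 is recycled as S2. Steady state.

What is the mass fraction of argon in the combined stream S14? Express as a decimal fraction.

0.778

argon enters only via S4 and leaves only via the purge: 1821×0.327 = 0.099×(argon in S6), and the separator passes all argon, so argon in S14 = argon in S6 = 6014.8 tonne/day.
hydrogen in S14: m_A = 1821×0.673 + (1−0.099)·(1−0.683)·m_A, so m_A = 1225.5/0.7144 = 1715.5 tonne/day.
S14 = 1715.5 + 6014.8 = 7730.3 tonne/day.
argon fraction in S14 = 6014.8/7730.3 = 0.778.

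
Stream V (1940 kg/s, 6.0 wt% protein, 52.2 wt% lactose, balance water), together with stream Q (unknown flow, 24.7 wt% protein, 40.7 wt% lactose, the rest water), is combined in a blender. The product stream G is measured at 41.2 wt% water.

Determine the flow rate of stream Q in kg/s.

176.4 kg/s

Let Q be the unknown flow. Total out = 1940 + Q.
water balance: 810.92 + 0.346·Q = 0.412·(1940 + Q)
(0.346 − 0.412)·Q = 0.412×1940 − 810.92 = -11.64
Q = -11.64 / -0.066 = 176.36 kg/s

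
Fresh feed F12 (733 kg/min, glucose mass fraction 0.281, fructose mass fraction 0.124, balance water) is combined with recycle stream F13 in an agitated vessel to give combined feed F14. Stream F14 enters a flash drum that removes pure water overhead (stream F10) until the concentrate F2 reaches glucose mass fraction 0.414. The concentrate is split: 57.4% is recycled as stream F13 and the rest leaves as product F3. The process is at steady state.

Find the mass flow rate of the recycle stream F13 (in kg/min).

Overall glucose balance (none leaves overhead): glucose in fresh feed = glucose in product, i.e. 733×0.281 = (1−0.574)·F2·0.414.
F2 = 205.97/(0.414×0.426) = 1167.9 kg/min.
Recycle F13 = 0.574×1167.9 = 670.37 kg/min.

670.4 kg/min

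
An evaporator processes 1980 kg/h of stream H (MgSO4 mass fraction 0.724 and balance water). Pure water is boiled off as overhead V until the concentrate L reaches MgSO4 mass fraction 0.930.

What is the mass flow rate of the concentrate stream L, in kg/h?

MgSO4 is conserved: 1980×0.724 = 1433.5 kg/h all reports to the concentrate.
Concentrate = 1433.5/(target fraction) = 1541.4 kg/h.

1541 kg/h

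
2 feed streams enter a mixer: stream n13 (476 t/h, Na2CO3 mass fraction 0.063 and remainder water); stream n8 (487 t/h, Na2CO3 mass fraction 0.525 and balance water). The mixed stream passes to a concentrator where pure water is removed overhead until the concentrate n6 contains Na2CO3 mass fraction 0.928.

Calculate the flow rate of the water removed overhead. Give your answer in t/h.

655.2 t/h

Na2CO3 entering = 476×0.063 + 487×0.525 = 285.66 t/h.
All Na2CO3 reports to n6, so n6 = 285.66/0.928 = 307.83 t/h.
Total feed = 963 t/h; overhead = 963 − 307.83 = 655.17 t/h.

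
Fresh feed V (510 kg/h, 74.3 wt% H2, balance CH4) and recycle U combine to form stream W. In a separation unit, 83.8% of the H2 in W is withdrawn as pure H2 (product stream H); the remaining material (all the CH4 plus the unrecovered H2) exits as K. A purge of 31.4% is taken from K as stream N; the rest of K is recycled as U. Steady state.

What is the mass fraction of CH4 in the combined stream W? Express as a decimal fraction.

0.495

CH4 enters only via V and leaves only via the purge: 510×0.257 = 0.314×(CH4 in K), and the separation unit passes all CH4, so CH4 in W = CH4 in K = 417.42 kg/h.
H2 in W: m_A = 510×0.743 + (1−0.314)·(1−0.838)·m_A, so m_A = 378.93/0.8889 = 426.31 kg/h.
W = 426.31 + 417.42 = 843.73 kg/h.
CH4 fraction in W = 417.42/843.73 = 0.495.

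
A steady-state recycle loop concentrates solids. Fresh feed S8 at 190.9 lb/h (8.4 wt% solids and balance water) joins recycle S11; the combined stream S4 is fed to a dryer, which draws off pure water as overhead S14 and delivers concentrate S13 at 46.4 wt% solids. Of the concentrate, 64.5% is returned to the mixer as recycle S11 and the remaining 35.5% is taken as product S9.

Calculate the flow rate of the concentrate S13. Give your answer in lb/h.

97.35 lb/h

Overall solids balance (none leaves overhead): solids in fresh feed = solids in product, i.e. 190.9×0.084 = (1−0.645)·S13·0.464.
S13 = 16.036/(0.464×0.355) = 97.351 lb/h.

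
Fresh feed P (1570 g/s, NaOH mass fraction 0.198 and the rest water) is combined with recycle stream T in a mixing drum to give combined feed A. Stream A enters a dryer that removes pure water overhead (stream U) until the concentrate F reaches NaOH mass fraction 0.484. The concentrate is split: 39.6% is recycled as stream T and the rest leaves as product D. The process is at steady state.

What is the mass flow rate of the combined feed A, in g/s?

Overall NaOH balance (none leaves overhead): NaOH in fresh feed = NaOH in product, i.e. 1570×0.198 = (1−0.396)·F·0.484.
F = 310.86/(0.484×0.604) = 1063.4 g/s.
Recycle T = 0.396×1063.4 = 421.09 g/s.
Combined feed A = 1570 + 421.09 = 1991.1 g/s.

1991 g/s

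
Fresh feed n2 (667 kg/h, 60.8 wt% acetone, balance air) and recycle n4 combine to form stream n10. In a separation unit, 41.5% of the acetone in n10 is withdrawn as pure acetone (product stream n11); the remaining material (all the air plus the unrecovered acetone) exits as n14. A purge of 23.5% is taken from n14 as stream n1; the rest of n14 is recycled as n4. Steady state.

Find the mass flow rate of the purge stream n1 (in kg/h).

362.4 kg/h

air enters only via n2 and leaves only via the purge: 667×0.392 = 0.235×(air in n14), and the separation unit passes all air, so air in n10 = air in n14 = 1112.6 kg/h.
acetone in n10: m_A = 667×0.608 + (1−0.235)·(1−0.415)·m_A, so m_A = 405.54/0.5525 = 734.04 kg/h.
n14 = (1−0.415)×734.04 + 1112.6 = 1542 kg/h.
Purge n1 = 0.235×1542 = 362.38 kg/h.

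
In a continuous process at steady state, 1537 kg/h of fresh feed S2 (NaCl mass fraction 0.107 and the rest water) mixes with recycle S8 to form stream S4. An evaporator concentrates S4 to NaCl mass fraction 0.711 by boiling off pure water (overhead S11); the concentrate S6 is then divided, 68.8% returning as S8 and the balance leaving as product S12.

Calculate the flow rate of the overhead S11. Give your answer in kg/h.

1306 kg/h

Overall NaCl balance (none leaves overhead): NaCl in fresh feed = NaCl in product, i.e. 1537×0.107 = (1−0.688)·S6·0.711.
S6 = 164.46/(0.711×0.312) = 741.37 kg/h.
Recycle S8 = 0.688×741.37 = 510.06 kg/h.
Combined feed S4 = 1537 + 510.06 = 2047.1 kg/h.
Overhead S11 = S4 − S6 = 2047.1 − 741.37 = 1305.7 kg/h.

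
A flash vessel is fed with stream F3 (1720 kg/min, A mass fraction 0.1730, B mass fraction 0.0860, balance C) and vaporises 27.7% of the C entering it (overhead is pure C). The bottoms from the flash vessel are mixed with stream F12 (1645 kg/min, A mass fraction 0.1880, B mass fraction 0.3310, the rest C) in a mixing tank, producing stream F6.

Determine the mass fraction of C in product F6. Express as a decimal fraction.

Vapour removed = 0.277×0.741×1720 = 353.04 kg/min; concentrate = 1367 kg/min.
C reaching the mixer = 921.48 (from concentrate) + 1645×0.481 = 1712.7 kg/min.
Product flow = 1367 + 1645 = 3012 kg/min; C fraction = 0.5686.

0.5686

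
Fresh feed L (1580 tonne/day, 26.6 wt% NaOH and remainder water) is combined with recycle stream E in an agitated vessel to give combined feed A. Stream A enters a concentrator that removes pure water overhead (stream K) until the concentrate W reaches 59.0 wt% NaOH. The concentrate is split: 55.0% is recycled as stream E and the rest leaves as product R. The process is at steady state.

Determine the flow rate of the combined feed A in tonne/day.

Overall NaOH balance (none leaves overhead): NaOH in fresh feed = NaOH in product, i.e. 1580×0.266 = (1−0.550)·W·0.590.
W = 420.28/(0.590×0.450) = 1583 tonne/day.
Recycle E = 0.550×1583 = 870.64 tonne/day.
Combined feed A = 1580 + 870.64 = 2450.6 tonne/day.

2451 tonne/day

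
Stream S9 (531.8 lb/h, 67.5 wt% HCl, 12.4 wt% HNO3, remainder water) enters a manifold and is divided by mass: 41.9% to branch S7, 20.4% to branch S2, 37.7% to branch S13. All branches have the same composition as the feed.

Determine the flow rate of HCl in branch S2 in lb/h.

Branch S2 total = 0.204×531.8 = 108.49 lb/h.
HCl in S2 = 0.675×108.49 = 73.229 lb/h.

73.23 lb/h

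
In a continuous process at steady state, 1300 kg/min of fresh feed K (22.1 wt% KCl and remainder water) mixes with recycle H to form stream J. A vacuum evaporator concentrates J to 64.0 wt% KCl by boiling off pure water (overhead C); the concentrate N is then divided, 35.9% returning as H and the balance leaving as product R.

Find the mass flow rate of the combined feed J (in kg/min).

1551 kg/min

Overall KCl balance (none leaves overhead): KCl in fresh feed = KCl in product, i.e. 1300×0.221 = (1−0.359)·N·0.640.
N = 287.3/(0.640×0.641) = 700.32 kg/min.
Recycle H = 0.359×700.32 = 251.42 kg/min.
Combined feed J = 1300 + 251.42 = 1551.4 kg/min.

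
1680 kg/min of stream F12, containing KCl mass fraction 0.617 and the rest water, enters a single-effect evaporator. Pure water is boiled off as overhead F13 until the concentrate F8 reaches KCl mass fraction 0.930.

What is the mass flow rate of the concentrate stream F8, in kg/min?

KCl is conserved: 1680×0.617 = 1036.6 kg/min all reports to the concentrate.
Concentrate = 1036.6/(target fraction) = 1114.6 kg/min.

1115 kg/min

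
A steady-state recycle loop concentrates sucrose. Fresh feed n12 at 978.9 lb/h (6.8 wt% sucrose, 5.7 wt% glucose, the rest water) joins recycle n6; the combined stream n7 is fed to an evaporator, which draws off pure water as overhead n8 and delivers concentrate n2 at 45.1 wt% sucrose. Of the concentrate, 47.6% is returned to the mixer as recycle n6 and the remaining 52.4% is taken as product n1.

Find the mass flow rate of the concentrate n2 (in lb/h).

Overall sucrose balance (none leaves overhead): sucrose in fresh feed = sucrose in product, i.e. 978.9×0.068 = (1−0.476)·n2·0.451.
n2 = 66.565/(0.451×0.524) = 281.67 lb/h.

281.7 lb/h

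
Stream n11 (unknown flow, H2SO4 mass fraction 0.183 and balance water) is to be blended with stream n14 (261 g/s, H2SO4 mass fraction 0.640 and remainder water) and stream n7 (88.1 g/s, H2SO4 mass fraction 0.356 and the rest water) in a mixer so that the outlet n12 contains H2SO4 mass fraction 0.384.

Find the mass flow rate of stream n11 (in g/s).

Let n11 be the unknown flow. Total out = 349.1 + n11.
H2SO4 balance: 198.4 + 0.183·n11 = 0.384·(349.1 + n11)
(0.183 − 0.384)·n11 = 0.384×349.1 − 198.4 = -64.349
n11 = -64.349 / -0.201 = 320.15 g/s

320.1 g/s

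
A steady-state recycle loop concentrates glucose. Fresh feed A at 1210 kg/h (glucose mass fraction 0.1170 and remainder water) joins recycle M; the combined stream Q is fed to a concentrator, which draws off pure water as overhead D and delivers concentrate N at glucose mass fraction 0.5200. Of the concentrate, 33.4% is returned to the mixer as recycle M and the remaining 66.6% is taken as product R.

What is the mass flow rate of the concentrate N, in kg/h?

Overall glucose balance (none leaves overhead): glucose in fresh feed = glucose in product, i.e. 1210×0.117 = (1−0.334)·N·0.520.
N = 141.57/(0.520×0.666) = 408.78 kg/h.

408.8 kg/h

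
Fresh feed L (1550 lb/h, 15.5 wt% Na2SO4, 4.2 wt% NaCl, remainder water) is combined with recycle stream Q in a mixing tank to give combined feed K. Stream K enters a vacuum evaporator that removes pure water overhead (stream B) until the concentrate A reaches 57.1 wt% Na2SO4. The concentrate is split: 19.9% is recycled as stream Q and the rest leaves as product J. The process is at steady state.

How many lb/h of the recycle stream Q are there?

Overall Na2SO4 balance (none leaves overhead): Na2SO4 in fresh feed = Na2SO4 in product, i.e. 1550×0.155 = (1−0.199)·A·0.571.
A = 240.25/(0.571×0.801) = 525.28 lb/h.
Recycle Q = 0.199×525.28 = 104.53 lb/h.

104.5 lb/h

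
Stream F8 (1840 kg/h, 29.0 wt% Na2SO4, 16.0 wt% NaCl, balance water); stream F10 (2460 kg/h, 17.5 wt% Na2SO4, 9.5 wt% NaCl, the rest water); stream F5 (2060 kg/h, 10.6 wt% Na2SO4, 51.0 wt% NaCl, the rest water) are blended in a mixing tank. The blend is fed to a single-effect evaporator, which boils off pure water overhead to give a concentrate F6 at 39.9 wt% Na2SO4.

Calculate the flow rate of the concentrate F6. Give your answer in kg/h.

Na2SO4 entering = 1840×0.290 + 2460×0.175 + 2060×0.106 = 1182.5 kg/h.
All Na2SO4 reports to F6, so F6 = 1182.5/0.399 = 2963.6 kg/h.

2964 kg/h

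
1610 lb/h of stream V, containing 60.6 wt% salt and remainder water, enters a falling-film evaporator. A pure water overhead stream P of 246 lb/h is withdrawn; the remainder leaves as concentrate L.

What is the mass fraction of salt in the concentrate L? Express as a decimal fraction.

0.7153

salt is not removed: 1610×0.606 = 975.66 lb/h of salt enters L.
Concentrate = 1610 − 246 = 1364 lb/h.
Mass fraction = 975.66/1364 = 0.7153.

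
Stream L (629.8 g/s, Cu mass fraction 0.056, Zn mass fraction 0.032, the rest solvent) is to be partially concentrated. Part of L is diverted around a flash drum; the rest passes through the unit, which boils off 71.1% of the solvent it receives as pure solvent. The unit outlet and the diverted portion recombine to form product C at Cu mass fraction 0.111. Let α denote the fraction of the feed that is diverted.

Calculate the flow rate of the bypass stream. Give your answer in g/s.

All 629.8×0.056 = 35.269 g/s of Cu reaches C, so C = 35.269/0.111 = 317.74 g/s and vapour = 312.06 g/s.
The evaporator receives (1−α)·629.8 of feed at 0.912 solvent and removes 0.711 of that solvent:
0.711×0.912×(1−α)×629.8 = 312.06
(1−α) = 312.06/408.38 = 0.7641;  α = 0.2359.
Bypass flow = 0.2359×629.8 = 148.54 g/s.

148.5 g/s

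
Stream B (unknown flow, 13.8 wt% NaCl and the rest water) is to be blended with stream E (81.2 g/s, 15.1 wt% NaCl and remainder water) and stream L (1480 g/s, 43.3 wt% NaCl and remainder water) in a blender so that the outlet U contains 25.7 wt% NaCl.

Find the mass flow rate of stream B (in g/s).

Let B be the unknown flow. Total out = 1561.2 + B.
NaCl balance: 653.1 + 0.138·B = 0.257·(1561.2 + B)
(0.138 − 0.257)·B = 0.257×1561.2 − 653.1 = -251.87
B = -251.87 / -0.119 = 2116.6 g/s

2117 g/s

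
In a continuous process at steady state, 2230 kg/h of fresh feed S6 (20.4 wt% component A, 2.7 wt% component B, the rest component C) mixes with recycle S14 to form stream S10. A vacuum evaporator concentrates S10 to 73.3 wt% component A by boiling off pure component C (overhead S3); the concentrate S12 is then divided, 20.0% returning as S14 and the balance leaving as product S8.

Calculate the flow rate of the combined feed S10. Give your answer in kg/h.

2385 kg/h

Overall component A balance (none leaves overhead): component A in fresh feed = component A in product, i.e. 2230×0.204 = (1−0.200)·S12·0.733.
S12 = 454.92/(0.733×0.800) = 775.78 kg/h.
Recycle S14 = 0.200×775.78 = 155.16 kg/h.
Combined feed S10 = 2230 + 155.16 = 2385.2 kg/h.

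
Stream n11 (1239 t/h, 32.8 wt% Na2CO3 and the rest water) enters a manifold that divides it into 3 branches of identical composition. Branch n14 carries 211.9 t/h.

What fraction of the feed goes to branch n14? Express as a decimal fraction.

Fraction to n14 = 211.9/1239 = 0.1710.

0.171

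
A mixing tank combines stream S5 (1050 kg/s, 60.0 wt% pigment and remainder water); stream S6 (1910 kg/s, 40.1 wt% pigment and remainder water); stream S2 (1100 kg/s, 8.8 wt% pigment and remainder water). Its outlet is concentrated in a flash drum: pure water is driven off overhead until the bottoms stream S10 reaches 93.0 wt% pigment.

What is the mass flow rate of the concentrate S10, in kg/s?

1605 kg/s

pigment entering = 1050×0.600 + 1910×0.401 + 1100×0.088 = 1492.7 kg/s.
All pigment reports to S10, so S10 = 1492.7/0.930 = 1605.1 kg/s.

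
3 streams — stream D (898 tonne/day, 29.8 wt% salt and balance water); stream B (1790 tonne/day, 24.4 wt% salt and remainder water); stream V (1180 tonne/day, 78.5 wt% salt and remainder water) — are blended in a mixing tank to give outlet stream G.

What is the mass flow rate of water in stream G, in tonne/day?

water out = water in = 898×0.702 + 1790×0.756 + 1180×0.215 = 2237.3 tonne/day.

2237 tonne/day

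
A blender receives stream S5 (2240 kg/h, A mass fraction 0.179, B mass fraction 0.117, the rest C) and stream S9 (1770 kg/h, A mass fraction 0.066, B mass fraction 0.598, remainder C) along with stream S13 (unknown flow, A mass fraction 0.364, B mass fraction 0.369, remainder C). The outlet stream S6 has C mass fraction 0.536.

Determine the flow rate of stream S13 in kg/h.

82.97 kg/h

Let S13 be the unknown flow. Total out = 4010 + S13.
C balance: 2171.7 + 0.267·S13 = 0.536·(4010 + S13)
(0.267 − 0.536)·S13 = 0.536×4010 − 2171.7 = -22.32
S13 = -22.32 / -0.269 = 82.974 kg/h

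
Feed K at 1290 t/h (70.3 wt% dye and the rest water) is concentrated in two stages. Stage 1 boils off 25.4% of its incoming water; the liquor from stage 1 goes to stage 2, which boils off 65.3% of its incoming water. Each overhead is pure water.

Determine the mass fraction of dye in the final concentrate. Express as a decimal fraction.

water in feed = 1290×0.297 = 383.13 t/h.
After stage 1: water left = (1−0.254)×383.13 = 285.81; stream total = 1192.7 t/h.
After stage 2: water left = (1−0.653)×285.81 = 99.178; final concentrate = 1006 t/h.
dye fraction = 906.87/1006 = 0.9014.

0.9014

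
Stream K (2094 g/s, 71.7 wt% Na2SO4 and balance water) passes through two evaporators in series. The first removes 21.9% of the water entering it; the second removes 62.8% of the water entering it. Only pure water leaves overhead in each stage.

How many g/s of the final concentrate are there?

water in feed = 2094×0.283 = 592.6 g/s.
After stage 1: water left = (1−0.219)×592.6 = 462.82; stream total = 1964.2 g/s.
After stage 2: water left = (1−0.628)×462.82 = 172.17; final concentrate = 1673.6 g/s.

1674 g/s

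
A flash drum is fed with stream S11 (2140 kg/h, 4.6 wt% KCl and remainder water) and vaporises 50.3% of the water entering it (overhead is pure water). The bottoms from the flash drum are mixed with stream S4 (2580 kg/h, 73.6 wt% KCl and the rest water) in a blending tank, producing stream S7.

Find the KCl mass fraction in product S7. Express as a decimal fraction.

Vapour removed = 0.503×0.954×2140 = 1026.9 kg/h; concentrate = 1113.1 kg/h.
KCl reaching the mixer = 98.44 (from concentrate) + 2580×0.736 = 1997.3 kg/h.
Product flow = 1113.1 + 2580 = 3693.1 kg/h; KCl fraction = 0.541.

0.541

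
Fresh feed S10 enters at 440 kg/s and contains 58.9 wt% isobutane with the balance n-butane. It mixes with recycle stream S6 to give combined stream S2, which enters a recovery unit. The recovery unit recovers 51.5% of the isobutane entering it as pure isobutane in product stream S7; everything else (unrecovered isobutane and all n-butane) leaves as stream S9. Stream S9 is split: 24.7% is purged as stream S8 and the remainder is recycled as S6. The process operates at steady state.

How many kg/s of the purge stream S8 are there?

n-butane enters only via S10 and leaves only via the purge: 440×0.411 = 0.247×(n-butane in S9), and the recovery unit passes all n-butane, so n-butane in S2 = n-butane in S9 = 732.15 kg/s.
isobutane in S2: m_A = 440×0.589 + (1−0.247)·(1−0.515)·m_A, so m_A = 259.16/0.6348 = 408.26 kg/s.
S9 = (1−0.515)×408.26 + 732.15 = 930.15 kg/s.
Purge S8 = 0.247×930.15 = 229.75 kg/s.

229.7 kg/s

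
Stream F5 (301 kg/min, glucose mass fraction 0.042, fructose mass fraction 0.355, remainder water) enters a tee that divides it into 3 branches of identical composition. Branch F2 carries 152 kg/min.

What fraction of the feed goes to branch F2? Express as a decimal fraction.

0.505

Fraction to F2 = 152/301 = 0.5050.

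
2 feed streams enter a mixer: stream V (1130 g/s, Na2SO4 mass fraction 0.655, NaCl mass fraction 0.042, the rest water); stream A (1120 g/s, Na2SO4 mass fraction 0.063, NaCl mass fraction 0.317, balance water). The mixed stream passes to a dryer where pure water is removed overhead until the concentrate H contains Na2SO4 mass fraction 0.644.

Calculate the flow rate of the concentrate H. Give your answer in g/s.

1259 g/s

Na2SO4 entering = 1130×0.655 + 1120×0.063 = 810.71 g/s.
All Na2SO4 reports to H, so H = 810.71/0.644 = 1258.9 g/s.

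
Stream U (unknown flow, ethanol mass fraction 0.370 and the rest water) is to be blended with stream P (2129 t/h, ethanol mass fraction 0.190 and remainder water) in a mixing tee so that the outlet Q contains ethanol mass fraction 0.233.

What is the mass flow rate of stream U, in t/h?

Let U be the unknown flow. Total out = 2129 + U.
ethanol balance: 404.51 + 0.370·U = 0.233·(2129 + U)
(0.370 − 0.233)·U = 0.233×2129 − 404.51 = 91.547
U = 91.547 / 0.137 = 668.23 t/h

668.2 t/h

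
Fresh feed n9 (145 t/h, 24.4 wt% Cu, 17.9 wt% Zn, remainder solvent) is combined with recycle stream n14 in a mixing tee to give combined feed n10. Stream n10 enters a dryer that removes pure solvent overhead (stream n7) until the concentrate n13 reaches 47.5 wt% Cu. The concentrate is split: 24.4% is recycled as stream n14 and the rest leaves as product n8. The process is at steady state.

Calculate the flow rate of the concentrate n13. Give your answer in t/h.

Overall Cu balance (none leaves overhead): Cu in fresh feed = Cu in product, i.e. 145×0.244 = (1−0.244)·n13·0.475.
n13 = 35.38/(0.475×0.756) = 98.524 t/h.

98.52 t/h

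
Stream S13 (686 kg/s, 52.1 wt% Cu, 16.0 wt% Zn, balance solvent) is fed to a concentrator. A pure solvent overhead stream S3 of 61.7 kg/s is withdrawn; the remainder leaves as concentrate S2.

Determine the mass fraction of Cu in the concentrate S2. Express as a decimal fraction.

0.572

Cu is not removed: 686×0.521 = 357.41 kg/s of Cu enters S2.
Concentrate = 686 − 61.7 = 624.3 kg/s.
Mass fraction = 357.41/624.3 = 0.572.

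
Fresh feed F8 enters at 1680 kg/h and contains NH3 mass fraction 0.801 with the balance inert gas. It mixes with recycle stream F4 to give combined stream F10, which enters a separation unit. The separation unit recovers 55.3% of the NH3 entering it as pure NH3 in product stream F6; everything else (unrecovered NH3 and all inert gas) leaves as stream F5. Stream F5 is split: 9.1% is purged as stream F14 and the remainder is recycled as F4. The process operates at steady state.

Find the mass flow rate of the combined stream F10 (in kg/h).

inert gas enters only via F8 and leaves only via the purge: 1680×0.199 = 0.091×(inert gas in F5), and the separation unit passes all inert gas, so inert gas in F10 = inert gas in F5 = 3673.8 kg/h.
NH3 in F10: m_A = 1680×0.801 + (1−0.091)·(1−0.553)·m_A, so m_A = 1345.7/0.5937 = 2266.7 kg/h.
F10 = 2266.7 + 3673.8 = 5940.5 kg/h.

5941 kg/h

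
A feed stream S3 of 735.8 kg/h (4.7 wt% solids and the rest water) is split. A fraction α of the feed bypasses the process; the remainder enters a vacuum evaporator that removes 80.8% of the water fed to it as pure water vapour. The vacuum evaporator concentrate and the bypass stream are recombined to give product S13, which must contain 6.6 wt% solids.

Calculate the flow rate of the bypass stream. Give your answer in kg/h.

All 735.8×0.047 = 34.583 kg/h of solids reaches S13, so S13 = 34.583/0.066 = 523.98 kg/h and vapour = 211.82 kg/h.
The evaporator receives (1−α)·735.8 of feed at 0.953 water and removes 0.808 of that water:
0.808×0.953×(1−α)×735.8 = 211.82
(1−α) = 211.82/566.58 = 0.3739;  α = 0.6261.
Bypass flow = 0.6261×735.8 = 460.72 kg/h.

460.7 kg/h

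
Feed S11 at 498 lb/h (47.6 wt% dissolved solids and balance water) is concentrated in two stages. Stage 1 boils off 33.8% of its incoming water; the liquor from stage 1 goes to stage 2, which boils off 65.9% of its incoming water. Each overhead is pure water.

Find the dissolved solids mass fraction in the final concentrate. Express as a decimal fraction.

0.801

water in feed = 498×0.524 = 260.95 lb/h.
After stage 1: water left = (1−0.338)×260.95 = 172.75; stream total = 409.8 lb/h.
After stage 2: water left = (1−0.659)×172.75 = 58.908; final concentrate = 295.96 lb/h.
dissolved solids fraction = 237.05/295.96 = 0.801.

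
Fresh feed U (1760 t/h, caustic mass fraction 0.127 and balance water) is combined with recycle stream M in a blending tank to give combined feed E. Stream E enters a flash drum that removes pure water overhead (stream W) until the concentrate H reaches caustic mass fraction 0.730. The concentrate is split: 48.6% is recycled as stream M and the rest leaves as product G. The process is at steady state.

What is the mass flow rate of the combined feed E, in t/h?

Overall caustic balance (none leaves overhead): caustic in fresh feed = caustic in product, i.e. 1760×0.127 = (1−0.486)·H·0.730.
H = 223.52/(0.730×0.514) = 595.7 t/h.
Recycle M = 0.486×595.7 = 289.51 t/h.
Combined feed E = 1760 + 289.51 = 2049.5 t/h.

2050 t/h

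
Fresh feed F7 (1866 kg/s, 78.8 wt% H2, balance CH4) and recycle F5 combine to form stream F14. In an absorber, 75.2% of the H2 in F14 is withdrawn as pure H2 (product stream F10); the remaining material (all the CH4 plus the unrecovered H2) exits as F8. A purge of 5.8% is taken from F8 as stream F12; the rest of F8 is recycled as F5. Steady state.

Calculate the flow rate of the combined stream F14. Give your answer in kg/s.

8739 kg/s

CH4 enters only via F7 and leaves only via the purge: 1866×0.212 = 0.058×(CH4 in F8), and the absorber passes all CH4, so CH4 in F14 = CH4 in F8 = 6820.6 kg/s.
H2 in F14: m_A = 1866×0.788 + (1−0.058)·(1−0.752)·m_A, so m_A = 1470.4/0.7664 = 1918.6 kg/s.
F14 = 1918.6 + 6820.6 = 8739.2 kg/s.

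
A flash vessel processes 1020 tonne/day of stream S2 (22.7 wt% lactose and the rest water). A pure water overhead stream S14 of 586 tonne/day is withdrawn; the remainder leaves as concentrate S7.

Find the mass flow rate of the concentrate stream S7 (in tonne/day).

434 tonne/day

Concentrate = 1020 − 586 = 434 tonne/day.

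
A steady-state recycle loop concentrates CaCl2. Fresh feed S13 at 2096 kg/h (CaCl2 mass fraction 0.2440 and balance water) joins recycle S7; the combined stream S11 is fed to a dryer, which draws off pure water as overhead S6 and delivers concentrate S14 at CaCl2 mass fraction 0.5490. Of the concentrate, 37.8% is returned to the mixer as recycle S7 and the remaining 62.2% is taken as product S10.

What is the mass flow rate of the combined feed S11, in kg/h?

2662 kg/h

Overall CaCl2 balance (none leaves overhead): CaCl2 in fresh feed = CaCl2 in product, i.e. 2096×0.244 = (1−0.378)·S14·0.549.
S14 = 511.42/(0.549×0.622) = 1497.7 kg/h.
Recycle S7 = 0.378×1497.7 = 566.12 kg/h.
Combined feed S11 = 2096 + 566.12 = 2662.1 kg/h.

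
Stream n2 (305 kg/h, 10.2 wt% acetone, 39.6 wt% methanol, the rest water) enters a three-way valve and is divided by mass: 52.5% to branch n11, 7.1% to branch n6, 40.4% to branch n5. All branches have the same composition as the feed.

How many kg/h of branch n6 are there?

21.65 kg/h

Branch n6 flow = 0.071×305 = 21.655 kg/h.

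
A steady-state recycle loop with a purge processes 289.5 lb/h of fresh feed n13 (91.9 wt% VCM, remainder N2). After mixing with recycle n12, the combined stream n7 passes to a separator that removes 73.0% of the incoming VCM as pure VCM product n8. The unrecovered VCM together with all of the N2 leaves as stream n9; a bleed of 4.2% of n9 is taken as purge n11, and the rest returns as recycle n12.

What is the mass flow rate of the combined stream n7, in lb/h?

N2 enters only via n13 and leaves only via the purge: 289.5×0.081 = 0.042×(N2 in n9), and the separator passes all N2, so N2 in n7 = N2 in n9 = 558.32 lb/h.
VCM in n7: m_A = 289.5×0.919 + (1−0.042)·(1−0.730)·m_A, so m_A = 266.05/0.7413 = 358.88 lb/h.
n7 = 358.88 + 558.32 = 917.2 lb/h.

917.2 lb/h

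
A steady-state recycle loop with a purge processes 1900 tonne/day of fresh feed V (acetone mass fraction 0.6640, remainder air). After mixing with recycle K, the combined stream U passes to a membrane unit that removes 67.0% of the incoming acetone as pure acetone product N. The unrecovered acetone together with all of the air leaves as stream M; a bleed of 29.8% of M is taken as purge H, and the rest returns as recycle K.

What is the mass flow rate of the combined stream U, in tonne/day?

air enters only via V and leaves only via the purge: 1900×0.336 = 0.298×(air in M), and the membrane unit passes all air, so air in U = air in M = 2142.3 tonne/day.
acetone in U: m_A = 1900×0.664 + (1−0.298)·(1−0.670)·m_A, so m_A = 1261.6/0.7683 = 1642 tonne/day.
U = 1642 + 2142.3 = 3784.3 tonne/day.

3784 tonne/day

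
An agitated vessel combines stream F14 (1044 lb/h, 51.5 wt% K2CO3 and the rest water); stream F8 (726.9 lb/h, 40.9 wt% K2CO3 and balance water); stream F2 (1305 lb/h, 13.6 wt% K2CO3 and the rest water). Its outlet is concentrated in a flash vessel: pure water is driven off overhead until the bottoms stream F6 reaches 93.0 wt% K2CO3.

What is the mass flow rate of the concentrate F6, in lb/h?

1089 lb/h

K2CO3 entering = 1044×0.515 + 726.9×0.409 + 1305×0.136 = 1012.4 lb/h.
All K2CO3 reports to F6, so F6 = 1012.4/0.930 = 1088.6 lb/h.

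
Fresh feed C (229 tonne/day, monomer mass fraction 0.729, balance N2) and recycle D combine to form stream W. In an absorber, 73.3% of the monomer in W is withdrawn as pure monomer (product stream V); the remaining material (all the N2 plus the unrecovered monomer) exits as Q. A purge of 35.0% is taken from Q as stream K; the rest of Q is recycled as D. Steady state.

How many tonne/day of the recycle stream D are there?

N2 enters only via C and leaves only via the purge: 229×0.271 = 0.350×(N2 in Q), and the absorber passes all N2, so N2 in W = N2 in Q = 177.31 tonne/day.
monomer in W: m_A = 229×0.729 + (1−0.350)·(1−0.733)·m_A, so m_A = 166.94/0.8265 = 202 tonne/day.
Q = (1−0.733)×202 + 177.31 = 231.24 tonne/day.
Recycle D = (1−0.350)×231.24 = 150.31 tonne/day.

150.3 tonne/day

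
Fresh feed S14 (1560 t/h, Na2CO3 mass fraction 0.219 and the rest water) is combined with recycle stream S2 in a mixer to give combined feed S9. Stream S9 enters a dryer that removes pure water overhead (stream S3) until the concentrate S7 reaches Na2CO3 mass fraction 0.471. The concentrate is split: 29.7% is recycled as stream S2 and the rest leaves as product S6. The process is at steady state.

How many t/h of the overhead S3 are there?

Overall Na2CO3 balance (none leaves overhead): Na2CO3 in fresh feed = Na2CO3 in product, i.e. 1560×0.219 = (1−0.297)·S7·0.471.
S7 = 341.64/(0.471×0.703) = 1031.8 t/h.
Recycle S2 = 0.297×1031.8 = 306.44 t/h.
Combined feed S9 = 1560 + 306.44 = 1866.4 t/h.
Overhead S3 = S9 − S7 = 1866.4 − 1031.8 = 834.65 t/h.

834.6 t/h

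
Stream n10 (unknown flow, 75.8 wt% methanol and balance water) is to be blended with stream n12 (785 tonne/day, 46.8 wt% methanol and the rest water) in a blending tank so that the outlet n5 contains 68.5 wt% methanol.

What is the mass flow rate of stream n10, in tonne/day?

Let n10 be the unknown flow. Total out = 785 + n10.
methanol balance: 367.38 + 0.758·n10 = 0.685·(785 + n10)
(0.758 − 0.685)·n10 = 0.685×785 − 367.38 = 170.35
n10 = 170.35 / 0.073 = 2333.5 tonne/day

2333 tonne/day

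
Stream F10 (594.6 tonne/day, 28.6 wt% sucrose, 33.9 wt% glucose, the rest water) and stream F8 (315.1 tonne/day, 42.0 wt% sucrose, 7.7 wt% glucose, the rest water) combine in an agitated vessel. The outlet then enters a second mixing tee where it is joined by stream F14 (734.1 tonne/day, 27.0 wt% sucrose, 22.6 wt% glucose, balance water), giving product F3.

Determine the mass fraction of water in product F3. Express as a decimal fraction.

Overall, product flow = 1643.8 tonne/day.
water in = 594.6×0.375 + 315.1×0.503 + 734.1×0.504 = 751.46 tonne/day.
water fraction in F3 = 0.457.

0.457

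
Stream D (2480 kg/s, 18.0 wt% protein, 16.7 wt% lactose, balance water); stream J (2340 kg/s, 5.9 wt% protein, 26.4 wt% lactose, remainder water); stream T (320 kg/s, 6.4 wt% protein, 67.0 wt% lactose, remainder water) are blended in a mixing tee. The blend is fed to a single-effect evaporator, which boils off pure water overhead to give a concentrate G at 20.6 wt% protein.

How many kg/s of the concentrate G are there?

2937 kg/s

protein entering = 2480×0.180 + 2340×0.059 + 320×0.064 = 604.94 kg/s.
All protein reports to G, so G = 604.94/0.206 = 2936.6 kg/s.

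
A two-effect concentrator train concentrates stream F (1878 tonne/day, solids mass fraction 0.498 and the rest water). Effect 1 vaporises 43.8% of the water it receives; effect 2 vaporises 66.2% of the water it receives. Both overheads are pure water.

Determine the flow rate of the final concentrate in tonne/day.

water in feed = 1878×0.502 = 942.76 tonne/day.
After stage 1: water left = (1−0.438)×942.76 = 529.83; stream total = 1465.1 tonne/day.
After stage 2: water left = (1−0.662)×529.83 = 179.08; final concentrate = 1114.3 tonne/day.

1114 tonne/day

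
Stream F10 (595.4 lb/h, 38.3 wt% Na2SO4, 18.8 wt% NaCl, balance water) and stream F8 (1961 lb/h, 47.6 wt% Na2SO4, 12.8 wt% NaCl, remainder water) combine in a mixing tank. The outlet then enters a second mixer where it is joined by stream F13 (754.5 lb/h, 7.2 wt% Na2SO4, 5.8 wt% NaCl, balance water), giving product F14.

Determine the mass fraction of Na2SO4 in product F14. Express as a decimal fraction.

Overall, product flow = 3310.9 lb/h.
Na2SO4 in = 595.4×0.383 + 1961×0.476 + 754.5×0.072 = 1215.8 lb/h.
Na2SO4 fraction in F14 = 0.3672.

0.3672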